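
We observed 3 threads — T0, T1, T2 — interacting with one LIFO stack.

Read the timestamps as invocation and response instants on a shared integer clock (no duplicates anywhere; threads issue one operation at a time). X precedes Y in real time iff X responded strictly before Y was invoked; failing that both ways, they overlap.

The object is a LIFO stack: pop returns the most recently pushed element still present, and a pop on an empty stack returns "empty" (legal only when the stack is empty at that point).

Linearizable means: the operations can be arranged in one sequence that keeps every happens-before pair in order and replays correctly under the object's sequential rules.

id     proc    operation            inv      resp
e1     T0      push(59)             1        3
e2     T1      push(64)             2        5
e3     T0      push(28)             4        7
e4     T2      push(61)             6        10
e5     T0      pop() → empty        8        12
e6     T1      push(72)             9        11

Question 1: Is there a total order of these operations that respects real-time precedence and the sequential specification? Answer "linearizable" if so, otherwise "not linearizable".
prefix check: 1..11 passes, 1..12 fails once e5's time-12 response joins
real-time-consistent orders of the 6 completed operations: 22 — all fail the LIFO stack replay
for example e1, e2, e3, e4, e5, e6 fails at step 5: e5 pop() → empty is not legal there
for example e1, e2, e3, e4, e6, e5 fails at step 6: e5 pop() → empty is not legal there

not linearizable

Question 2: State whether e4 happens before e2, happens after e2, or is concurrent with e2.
e4 spans [6,10], e2 spans [2,5]
resp(e2)=5 < inv(e4)=6

after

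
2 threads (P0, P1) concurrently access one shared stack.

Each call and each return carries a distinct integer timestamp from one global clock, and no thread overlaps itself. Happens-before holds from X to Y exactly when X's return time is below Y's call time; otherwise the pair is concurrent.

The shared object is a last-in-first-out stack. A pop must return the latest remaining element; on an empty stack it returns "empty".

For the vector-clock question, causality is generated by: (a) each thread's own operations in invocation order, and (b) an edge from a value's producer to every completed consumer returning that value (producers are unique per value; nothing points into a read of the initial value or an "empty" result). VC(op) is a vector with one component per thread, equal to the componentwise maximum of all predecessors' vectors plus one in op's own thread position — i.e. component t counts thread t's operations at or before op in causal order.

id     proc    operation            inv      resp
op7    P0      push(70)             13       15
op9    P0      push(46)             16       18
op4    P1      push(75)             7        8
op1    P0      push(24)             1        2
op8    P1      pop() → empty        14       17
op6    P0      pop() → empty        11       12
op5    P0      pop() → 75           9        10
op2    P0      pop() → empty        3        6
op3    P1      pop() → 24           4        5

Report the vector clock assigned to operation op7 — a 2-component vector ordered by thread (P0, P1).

(5, 2)

root op op1, invoked 1: fresh clock plus P0's own tick → (1, 0)
op3, invoked 4, takes VC(op1)=(1, 0) under max, adds 1 for P1 → (1, 1)
op2, invoked 3, takes VC(op1)=(1, 0) under max, adds 1 for P0 → (2, 0)
op4, invoked 7, takes VC(op3)=(1, 1) under max, adds 1 for P1 → (1, 2)
op8, invoked 14, takes VC(op4)=(1, 2) under max, adds 1 for P1 → (1, 3)
op5, invoked 9, takes VC(op2)=(2, 0), VC(op4)=(1, 2) under max, adds 1 for P0 → (3, 2)
op6, invoked 11, takes VC(op5)=(3, 2) under max, adds 1 for P0 → (4, 2)
op7, invoked 13, takes VC(op6)=(4, 2) under max, adds 1 for P0 → (5, 2)
op9, invoked 16, takes VC(op7)=(5, 2) under max, adds 1 for P0 → (6, 2)
target: VC(op7) = (5, 2)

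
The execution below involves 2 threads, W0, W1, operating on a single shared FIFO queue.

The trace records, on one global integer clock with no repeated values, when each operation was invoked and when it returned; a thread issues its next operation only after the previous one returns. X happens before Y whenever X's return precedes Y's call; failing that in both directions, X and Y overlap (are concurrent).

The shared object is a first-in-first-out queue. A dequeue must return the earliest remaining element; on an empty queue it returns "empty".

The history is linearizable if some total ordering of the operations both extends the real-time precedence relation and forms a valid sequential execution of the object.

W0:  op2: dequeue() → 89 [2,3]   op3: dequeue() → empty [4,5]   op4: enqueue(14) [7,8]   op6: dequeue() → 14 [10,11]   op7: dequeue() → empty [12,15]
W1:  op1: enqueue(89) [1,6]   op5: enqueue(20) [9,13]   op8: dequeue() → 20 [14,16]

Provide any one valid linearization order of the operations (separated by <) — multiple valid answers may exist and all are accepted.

op1 < op2 < op3 < op4 < op5 < op6 < op8 < op7

step 1: op1 enqueue(89) — queue <89>
step 2: op2 dequeue() → 89 — queue <>
step 3: op3 dequeue() → empty — queue <>
step 4: op4 enqueue(14) — queue <14>
step 5: op5 enqueue(20) — queue <14,20>
step 6: op6 dequeue() → 14 — queue <20>
step 7: op8 dequeue() → 20 — queue <>
step 8: op7 dequeue() → empty — queue <>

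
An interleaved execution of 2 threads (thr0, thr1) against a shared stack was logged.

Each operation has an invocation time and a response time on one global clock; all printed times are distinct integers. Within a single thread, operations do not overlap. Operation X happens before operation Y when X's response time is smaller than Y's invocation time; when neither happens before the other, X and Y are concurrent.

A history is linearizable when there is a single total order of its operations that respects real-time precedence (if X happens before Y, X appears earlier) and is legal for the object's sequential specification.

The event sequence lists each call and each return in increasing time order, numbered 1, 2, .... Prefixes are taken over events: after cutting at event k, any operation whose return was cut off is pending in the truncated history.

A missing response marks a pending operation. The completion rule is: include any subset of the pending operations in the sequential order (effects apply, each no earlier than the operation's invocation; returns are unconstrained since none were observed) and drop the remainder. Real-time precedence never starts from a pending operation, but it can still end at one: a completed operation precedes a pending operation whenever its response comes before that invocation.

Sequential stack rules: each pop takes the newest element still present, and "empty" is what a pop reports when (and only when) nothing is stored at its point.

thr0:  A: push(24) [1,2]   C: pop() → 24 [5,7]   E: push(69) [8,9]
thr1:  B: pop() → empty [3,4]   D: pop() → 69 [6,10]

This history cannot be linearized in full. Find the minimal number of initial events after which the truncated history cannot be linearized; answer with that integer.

4

events 1..3 are linearizable; a witness order is A:
step 1: A push(24) — stack <24>
at event 4 (B's time-4 response) nothing linearizes any more
e.g. A, B: illegal at step 2, since B pop() → empty cannot apply there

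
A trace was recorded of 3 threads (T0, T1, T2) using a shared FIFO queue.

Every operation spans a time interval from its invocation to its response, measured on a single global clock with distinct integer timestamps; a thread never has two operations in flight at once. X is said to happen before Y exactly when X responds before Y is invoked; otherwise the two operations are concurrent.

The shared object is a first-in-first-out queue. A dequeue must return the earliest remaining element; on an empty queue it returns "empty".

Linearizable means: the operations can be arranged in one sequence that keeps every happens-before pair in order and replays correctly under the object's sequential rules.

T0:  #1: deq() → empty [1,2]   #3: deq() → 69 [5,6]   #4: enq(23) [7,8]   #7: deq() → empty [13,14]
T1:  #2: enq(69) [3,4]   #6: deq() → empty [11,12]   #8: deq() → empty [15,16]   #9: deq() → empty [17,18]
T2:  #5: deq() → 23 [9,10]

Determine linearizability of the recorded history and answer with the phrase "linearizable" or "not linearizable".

linearizable

witness order: #1, #2, #3, #4, #5, #6, #7, #8, #9
after step 1 (#1 deq() → empty): queue <>
after step 2 (#2 enq(69)): queue <69>
after step 3 (#3 deq() → 69): queue <>
after step 4 (#4 enq(23)): queue <23>
after step 5 (#5 deq() → 23): queue <>
after step 6 (#6 deq() → empty): queue <>
after step 7 (#7 deq() → empty): queue <>
after step 8 (#8 deq() → empty): queue <>
after step 9 (#9 deq() → empty): queue <>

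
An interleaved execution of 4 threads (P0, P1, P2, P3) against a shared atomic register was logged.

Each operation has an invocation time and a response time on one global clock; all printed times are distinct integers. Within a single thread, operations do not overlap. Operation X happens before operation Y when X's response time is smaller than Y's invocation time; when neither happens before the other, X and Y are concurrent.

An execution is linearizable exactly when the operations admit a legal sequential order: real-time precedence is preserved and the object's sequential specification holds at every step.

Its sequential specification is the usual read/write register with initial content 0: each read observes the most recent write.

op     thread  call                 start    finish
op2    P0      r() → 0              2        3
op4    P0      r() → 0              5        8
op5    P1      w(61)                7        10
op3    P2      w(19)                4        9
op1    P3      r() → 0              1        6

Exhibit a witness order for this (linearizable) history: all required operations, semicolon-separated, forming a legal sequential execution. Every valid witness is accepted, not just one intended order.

after step 1 (op1 r() → 0): value 0
after step 2 (op2 r() → 0): value 0
after step 3 (op4 r() → 0): value 0
after step 4 (op3 w(19)): value 19
after step 5 (op5 w(61)): value 61

op1; op2; op4; op3; op5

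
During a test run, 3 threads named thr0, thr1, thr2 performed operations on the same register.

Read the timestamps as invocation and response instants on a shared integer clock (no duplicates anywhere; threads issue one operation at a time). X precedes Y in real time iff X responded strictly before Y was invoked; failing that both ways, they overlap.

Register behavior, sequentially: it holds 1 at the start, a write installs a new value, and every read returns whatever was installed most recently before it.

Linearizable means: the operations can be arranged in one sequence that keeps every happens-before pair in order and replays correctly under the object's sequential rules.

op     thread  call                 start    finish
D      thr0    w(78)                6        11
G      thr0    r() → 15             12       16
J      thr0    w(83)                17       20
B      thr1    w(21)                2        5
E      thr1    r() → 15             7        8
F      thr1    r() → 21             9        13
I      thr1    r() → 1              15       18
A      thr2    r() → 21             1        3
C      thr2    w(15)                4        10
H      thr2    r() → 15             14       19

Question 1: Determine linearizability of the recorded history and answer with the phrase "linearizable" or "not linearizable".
not linearizable

cut after 12 events: linearizable; cut after 13 events (F responds, time 13): not linearizable
checked exhaustively: 27 real-time-consistent orders of 6 completed operations, zero legal register replays
no completion choice of the 1 pending operation (G) rescues it — every subset was tried
one such order, A, B, C, D, E, F (pending dropped), breaks at step 1 where A r() → 21 is illegal
one such order, A, B, C, E, D, F (pending dropped), breaks at step 1 where A r() → 21 is illegal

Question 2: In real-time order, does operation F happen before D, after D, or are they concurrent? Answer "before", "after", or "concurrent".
Answer: concurrent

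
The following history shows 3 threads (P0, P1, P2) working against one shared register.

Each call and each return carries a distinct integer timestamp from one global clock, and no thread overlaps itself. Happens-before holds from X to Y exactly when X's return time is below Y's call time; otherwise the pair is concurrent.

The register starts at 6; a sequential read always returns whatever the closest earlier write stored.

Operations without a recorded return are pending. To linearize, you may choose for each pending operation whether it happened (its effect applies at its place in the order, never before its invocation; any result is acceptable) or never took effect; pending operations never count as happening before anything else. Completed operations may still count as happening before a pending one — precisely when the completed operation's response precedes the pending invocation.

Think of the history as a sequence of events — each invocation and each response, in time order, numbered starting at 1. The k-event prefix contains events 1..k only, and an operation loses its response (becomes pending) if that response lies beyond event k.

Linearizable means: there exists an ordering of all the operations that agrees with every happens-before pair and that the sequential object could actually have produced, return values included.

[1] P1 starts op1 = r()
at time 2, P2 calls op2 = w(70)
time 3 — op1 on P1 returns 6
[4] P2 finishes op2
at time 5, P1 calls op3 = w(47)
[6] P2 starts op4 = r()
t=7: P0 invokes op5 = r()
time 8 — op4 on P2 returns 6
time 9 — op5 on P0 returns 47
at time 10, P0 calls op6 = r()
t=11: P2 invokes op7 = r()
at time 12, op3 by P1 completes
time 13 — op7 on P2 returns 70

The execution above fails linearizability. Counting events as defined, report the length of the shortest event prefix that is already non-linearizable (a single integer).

8

one valid order for events 1..7 is op1, op2:
1. op1 r() → 6, leaving value 6
2. op2 w(70), leaving value 70
adding event 8 (op4 responds at 8) leaves no legal real-time order
no escape via the 2 pending operations (op3, op5): every completion choice fails
take op1, op2, op4 (pending dropped): step 3 already fails, because op4 r() → 6 cannot occur there
take op2, op1, op4 (pending dropped): step 2 already fails, because op1 r() → 6 cannot occur there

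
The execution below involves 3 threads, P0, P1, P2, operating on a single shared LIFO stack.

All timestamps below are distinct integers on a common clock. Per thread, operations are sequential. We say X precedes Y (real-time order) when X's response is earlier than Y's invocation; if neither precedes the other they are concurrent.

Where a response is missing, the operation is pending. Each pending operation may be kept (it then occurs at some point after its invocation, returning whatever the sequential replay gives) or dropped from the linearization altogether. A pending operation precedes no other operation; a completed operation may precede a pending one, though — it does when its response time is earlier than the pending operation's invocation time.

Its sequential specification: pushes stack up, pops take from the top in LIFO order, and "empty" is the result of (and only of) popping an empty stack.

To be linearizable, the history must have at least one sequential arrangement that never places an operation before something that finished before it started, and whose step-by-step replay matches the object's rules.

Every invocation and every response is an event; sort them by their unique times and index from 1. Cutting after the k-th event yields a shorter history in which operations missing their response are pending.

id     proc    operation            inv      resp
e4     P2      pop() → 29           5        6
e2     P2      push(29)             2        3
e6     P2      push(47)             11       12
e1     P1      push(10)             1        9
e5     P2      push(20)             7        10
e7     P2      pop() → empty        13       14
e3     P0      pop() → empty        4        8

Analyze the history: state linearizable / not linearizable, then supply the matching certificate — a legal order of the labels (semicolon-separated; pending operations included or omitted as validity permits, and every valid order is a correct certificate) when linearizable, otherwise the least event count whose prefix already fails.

not linearizable — minimal violating prefix: 14 events

cut after 13 events: linearizable; cut after 14 events (e7 responds, time 14): not linearizable
the 7 completed operations admit 15 real-time orders; each fails the LIFO stack replay
for example e1, e2, e3, e4, e5, e6, e7 fails at step 3: e3 pop() → empty is not legal there
for example e1, e2, e4, e3, e5, e6, e7 fails at step 4: e3 pop() → empty is not legal there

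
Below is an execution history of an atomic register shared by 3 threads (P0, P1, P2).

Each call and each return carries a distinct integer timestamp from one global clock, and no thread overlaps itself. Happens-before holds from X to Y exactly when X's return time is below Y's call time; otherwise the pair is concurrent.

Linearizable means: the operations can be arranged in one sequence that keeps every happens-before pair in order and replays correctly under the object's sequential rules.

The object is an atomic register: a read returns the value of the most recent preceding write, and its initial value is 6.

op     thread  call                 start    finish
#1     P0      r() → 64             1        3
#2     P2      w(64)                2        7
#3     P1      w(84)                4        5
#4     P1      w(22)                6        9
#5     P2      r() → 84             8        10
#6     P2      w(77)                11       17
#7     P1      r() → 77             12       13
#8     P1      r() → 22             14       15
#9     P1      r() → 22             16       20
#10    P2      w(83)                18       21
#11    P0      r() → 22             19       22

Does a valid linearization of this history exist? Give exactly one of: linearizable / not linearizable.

not linearizable

the violation lands at event 15, #8's response at time 15: events 1..14 linearize, events 1..15 do not
every one of the 7 real-time-consistent orders over 7 completed atomic register ops fails the sequential spec
every completion of the 1 pending operation (#6) was checked; none linearizes
one such order, #1, #2, #3, #4, #5, #7, #8 (pending dropped), breaks at step 1 where #1 r() → 64 is illegal
one such order, #1, #2, #3, #5, #4, #7, #8 (pending dropped), breaks at step 1 where #1 r() → 64 is illegal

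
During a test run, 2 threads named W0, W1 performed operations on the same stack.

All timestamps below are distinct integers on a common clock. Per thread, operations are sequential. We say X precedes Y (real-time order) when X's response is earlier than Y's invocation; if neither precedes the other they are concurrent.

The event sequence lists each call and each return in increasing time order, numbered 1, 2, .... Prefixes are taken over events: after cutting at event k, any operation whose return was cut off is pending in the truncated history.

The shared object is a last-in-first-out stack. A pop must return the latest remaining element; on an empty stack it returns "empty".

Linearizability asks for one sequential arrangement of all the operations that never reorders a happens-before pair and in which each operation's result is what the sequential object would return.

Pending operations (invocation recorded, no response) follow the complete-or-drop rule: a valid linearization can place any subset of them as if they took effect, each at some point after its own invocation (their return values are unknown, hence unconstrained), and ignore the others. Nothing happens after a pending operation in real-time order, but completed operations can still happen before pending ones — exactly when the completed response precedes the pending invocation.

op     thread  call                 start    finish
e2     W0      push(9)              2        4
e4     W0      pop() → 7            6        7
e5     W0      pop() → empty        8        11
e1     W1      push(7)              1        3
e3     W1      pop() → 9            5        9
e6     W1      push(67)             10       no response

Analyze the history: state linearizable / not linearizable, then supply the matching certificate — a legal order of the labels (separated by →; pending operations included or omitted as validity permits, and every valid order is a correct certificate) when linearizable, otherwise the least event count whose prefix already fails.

linearizable — witness: e1 → e2 → e3 → e4 → e5

step 1: e1 push(7) — stack <7>
step 2: e2 push(9) — stack <7,9>
step 3: e3 pop() → 9 — stack <7>
step 4: e4 pop() → 7 — stack <>
step 5: e5 pop() → empty — stack <>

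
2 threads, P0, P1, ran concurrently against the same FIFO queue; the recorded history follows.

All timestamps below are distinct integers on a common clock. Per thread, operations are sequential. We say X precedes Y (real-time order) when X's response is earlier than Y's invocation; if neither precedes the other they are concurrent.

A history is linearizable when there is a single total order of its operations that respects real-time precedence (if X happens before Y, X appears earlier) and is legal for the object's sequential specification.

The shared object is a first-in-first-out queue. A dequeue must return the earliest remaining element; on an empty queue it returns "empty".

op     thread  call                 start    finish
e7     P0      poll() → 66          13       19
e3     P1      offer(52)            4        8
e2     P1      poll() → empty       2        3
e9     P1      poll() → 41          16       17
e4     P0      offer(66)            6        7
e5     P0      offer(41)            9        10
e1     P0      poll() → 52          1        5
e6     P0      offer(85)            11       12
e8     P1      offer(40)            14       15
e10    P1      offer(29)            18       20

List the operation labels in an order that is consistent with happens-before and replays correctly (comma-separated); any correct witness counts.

step 1: e2 poll() → empty — queue <>
step 2: e3 offer(52) — queue <52>
step 3: e1 poll() → 52 — queue <>
step 4: e4 offer(66) — queue <66>
step 5: e5 offer(41) — queue <66,41>
step 6: e6 offer(85) — queue <66,41,85>
step 7: e7 poll() → 66 — queue <41,85>
step 8: e8 offer(40) — queue <41,85,40>
step 9: e9 poll() → 41 — queue <85,40>
step 10: e10 offer(29) — queue <85,40,29>

e2, e3, e1, e4, e5, e6, e7, e8, e9, e10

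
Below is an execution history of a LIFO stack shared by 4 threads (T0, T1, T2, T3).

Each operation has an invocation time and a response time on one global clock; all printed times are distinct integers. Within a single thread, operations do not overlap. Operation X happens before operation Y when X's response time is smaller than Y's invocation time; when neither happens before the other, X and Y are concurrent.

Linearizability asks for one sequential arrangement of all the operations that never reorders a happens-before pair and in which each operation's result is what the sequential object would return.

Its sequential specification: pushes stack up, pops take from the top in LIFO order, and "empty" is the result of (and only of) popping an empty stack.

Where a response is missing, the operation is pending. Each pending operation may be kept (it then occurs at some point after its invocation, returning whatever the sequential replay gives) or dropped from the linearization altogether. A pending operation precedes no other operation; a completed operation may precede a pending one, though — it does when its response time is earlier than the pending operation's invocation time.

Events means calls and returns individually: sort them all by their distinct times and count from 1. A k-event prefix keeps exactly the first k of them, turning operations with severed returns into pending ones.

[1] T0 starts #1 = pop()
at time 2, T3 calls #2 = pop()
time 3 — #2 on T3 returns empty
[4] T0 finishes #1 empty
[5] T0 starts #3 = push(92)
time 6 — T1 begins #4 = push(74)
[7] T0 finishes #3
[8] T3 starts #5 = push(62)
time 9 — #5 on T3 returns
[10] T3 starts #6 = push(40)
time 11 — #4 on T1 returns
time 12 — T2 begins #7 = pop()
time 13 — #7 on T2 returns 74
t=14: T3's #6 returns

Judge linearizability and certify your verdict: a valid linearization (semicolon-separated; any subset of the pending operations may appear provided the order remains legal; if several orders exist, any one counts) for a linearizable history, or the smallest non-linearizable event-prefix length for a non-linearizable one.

linearizable — witness: #1; #2; #3; #5; #4; #7; #6

1. #1 pop() → empty, leaving stack <>
2. #2 pop() → empty, leaving stack <>
3. #3 push(92), leaving stack <92>
4. #5 push(62), leaving stack <92,62>
5. #4 push(74), leaving stack <92,62,74>
6. #7 pop() → 74, leaving stack <92,62>
7. #6 push(40), leaving stack <92,62,40>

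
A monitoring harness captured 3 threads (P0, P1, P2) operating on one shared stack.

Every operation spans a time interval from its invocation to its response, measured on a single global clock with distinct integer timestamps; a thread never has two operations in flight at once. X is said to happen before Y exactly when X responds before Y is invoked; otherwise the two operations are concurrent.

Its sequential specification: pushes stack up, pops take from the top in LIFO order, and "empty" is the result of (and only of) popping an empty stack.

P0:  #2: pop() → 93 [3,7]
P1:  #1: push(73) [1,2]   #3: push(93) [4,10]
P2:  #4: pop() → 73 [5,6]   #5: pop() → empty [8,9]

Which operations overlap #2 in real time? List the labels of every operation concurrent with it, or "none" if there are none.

#2 spans [3,7]: anything still running between times 3 and 7 counts as concurrent
#1 [1,2]: before
#3 [4,10]: concurrent
#4 [5,6]: concurrent
#5 [8,9]: after

#3, #4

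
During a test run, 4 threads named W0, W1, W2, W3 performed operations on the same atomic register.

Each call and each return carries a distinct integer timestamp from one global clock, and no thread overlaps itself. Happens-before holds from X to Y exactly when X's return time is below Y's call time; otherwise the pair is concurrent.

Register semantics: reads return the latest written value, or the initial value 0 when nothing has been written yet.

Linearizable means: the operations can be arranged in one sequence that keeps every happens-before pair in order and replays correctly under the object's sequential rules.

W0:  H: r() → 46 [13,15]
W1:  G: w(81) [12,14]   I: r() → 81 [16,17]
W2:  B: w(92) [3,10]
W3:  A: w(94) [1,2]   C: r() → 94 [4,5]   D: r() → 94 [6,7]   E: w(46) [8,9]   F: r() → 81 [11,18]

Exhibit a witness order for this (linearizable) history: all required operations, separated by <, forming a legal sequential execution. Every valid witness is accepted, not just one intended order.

A < C < D < B < E < H < G < F < I

after step 1 (A w(94)): value 94
after step 2 (C r() → 94): value 94
after step 3 (D r() → 94): value 94
after step 4 (B w(92)): value 92
after step 5 (E w(46)): value 46
after step 6 (H r() → 46): value 46
after step 7 (G w(81)): value 81
after step 8 (F r() → 81): value 81
after step 9 (I r() → 81): value 81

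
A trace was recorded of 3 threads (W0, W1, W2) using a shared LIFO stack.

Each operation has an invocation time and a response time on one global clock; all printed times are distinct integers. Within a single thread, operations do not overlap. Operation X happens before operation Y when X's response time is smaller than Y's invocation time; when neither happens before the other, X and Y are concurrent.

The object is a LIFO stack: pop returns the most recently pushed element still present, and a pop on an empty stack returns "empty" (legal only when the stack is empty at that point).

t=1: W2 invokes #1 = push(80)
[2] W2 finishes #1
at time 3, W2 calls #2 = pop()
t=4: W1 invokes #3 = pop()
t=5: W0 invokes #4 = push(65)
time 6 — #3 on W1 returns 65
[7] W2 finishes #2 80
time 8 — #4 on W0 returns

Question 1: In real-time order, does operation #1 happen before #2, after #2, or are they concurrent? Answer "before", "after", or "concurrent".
Answer: before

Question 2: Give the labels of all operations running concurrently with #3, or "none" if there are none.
Answer: #2, #4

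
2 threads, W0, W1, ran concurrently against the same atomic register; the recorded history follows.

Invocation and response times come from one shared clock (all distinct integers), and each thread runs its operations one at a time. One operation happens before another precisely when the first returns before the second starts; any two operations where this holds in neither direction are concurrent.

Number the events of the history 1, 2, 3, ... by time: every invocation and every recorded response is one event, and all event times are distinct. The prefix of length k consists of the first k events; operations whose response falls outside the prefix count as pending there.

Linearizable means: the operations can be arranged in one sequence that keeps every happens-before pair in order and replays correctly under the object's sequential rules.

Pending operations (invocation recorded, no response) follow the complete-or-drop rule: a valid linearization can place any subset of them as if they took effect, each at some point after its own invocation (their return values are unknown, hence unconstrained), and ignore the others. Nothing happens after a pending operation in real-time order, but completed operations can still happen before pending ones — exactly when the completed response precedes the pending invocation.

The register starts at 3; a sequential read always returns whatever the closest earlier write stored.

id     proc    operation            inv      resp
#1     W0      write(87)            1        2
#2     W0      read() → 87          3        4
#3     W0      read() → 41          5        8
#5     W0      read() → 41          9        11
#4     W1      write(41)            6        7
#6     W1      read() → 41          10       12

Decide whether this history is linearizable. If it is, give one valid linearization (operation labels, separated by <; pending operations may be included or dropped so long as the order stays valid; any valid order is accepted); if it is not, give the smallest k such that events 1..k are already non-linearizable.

step 1: #1 write(87) — value 87
step 2: #2 read() → 87 — value 87
step 3: #4 write(41) — value 41
step 4: #3 read() → 41 — value 41
step 5: #5 read() → 41 — value 41
step 6: #6 read() → 41 — value 41

linearizable — witness: #1 < #2 < #4 < #3 < #5 < #6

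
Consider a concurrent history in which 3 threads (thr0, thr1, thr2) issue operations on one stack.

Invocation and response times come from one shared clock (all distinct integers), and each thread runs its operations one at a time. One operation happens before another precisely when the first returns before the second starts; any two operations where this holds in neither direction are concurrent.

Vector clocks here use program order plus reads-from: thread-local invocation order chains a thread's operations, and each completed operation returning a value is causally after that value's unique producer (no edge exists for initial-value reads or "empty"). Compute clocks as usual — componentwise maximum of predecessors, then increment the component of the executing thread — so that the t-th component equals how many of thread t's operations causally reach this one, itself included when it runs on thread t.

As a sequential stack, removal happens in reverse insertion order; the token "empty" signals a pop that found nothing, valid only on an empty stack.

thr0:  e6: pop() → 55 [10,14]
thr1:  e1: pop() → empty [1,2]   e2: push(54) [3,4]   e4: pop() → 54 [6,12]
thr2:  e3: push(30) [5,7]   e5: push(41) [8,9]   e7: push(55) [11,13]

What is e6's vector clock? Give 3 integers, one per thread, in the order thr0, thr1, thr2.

e3 (invocation 5): nothing precedes it; thr2's component alone gives (0, 0, 1)
e1 (invocation 1): nothing precedes it; thr1's component alone gives (0, 1, 0)
invoked at 8, e5 merges VC(e3)=(0, 0, 1) and bumps thr2's slot → (0, 0, 2)
invoked at 3, e2 merges VC(e1)=(0, 1, 0) and bumps thr1's slot → (0, 2, 0)
invoked at 11, e7 merges VC(e5)=(0, 0, 2) and bumps thr2's slot → (0, 0, 3)
invoked at 6, e4 merges VC(e2)=(0, 2, 0) and bumps thr1's slot → (0, 3, 0)
invoked at 10, e6 merges VC(e7)=(0, 0, 3) and bumps thr0's slot → (1, 0, 3)
target: VC(e6) = (1, 0, 3)

(1, 0, 3)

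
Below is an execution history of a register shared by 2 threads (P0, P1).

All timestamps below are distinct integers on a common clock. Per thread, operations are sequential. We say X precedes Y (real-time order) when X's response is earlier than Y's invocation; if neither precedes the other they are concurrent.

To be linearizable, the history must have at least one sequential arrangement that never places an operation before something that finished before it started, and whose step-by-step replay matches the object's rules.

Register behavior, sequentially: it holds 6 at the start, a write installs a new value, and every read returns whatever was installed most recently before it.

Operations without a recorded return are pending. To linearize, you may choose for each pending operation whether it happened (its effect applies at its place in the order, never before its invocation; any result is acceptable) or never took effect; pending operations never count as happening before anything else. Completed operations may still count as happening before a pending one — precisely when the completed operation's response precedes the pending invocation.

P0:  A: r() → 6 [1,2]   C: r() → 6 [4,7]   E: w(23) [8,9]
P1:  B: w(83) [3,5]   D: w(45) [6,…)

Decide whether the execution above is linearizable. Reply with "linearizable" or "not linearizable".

one valid linearization: A, C, B, D, E
1. A r() → 6, leaving value 6
2. C r() → 6, leaving value 6
3. B w(83), leaving value 83
4. D w(45) (pending, included), leaving value 45
5. E w(23), leaving value 23

linearizable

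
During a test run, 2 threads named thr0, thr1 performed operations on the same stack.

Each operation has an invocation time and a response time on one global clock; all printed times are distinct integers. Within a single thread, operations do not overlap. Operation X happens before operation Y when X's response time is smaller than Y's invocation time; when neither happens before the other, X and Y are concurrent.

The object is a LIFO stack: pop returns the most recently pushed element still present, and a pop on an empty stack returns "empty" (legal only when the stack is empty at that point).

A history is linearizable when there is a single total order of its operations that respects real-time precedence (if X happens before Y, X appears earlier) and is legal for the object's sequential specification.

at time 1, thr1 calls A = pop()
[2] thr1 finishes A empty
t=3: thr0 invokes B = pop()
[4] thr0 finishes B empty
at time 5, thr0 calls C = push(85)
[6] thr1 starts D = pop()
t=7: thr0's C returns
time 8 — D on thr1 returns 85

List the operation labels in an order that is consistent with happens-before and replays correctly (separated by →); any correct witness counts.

after step 1 (A pop() → empty): stack <>
after step 2 (B pop() → empty): stack <>
after step 3 (C push(85)): stack <85>
after step 4 (D pop() → 85): stack <>

A → B → C → D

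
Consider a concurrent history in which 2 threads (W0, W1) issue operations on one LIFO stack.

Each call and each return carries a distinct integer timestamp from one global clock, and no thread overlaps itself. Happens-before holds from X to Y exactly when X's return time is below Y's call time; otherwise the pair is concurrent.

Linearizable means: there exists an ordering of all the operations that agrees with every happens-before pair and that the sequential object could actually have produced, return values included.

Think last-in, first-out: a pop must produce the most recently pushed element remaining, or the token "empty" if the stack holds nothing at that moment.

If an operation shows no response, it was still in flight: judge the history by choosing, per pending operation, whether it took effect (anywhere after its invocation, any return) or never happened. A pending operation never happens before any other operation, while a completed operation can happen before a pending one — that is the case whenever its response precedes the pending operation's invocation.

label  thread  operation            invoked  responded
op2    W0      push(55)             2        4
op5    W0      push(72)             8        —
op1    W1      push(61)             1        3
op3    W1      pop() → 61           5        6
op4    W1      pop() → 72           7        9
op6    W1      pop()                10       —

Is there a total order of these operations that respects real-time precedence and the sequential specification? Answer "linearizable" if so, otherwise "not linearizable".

witness order: op2, op1, op3, op5, op4
after step 1 (op2 push(55)): stack <55>
after step 2 (op1 push(61)): stack <55,61>
after step 3 (op3 pop() → 61): stack <55>
after step 4 (op5 push(72) (pending, included)): stack <55,72>
after step 5 (op4 pop() → 72): stack <55>

linearizable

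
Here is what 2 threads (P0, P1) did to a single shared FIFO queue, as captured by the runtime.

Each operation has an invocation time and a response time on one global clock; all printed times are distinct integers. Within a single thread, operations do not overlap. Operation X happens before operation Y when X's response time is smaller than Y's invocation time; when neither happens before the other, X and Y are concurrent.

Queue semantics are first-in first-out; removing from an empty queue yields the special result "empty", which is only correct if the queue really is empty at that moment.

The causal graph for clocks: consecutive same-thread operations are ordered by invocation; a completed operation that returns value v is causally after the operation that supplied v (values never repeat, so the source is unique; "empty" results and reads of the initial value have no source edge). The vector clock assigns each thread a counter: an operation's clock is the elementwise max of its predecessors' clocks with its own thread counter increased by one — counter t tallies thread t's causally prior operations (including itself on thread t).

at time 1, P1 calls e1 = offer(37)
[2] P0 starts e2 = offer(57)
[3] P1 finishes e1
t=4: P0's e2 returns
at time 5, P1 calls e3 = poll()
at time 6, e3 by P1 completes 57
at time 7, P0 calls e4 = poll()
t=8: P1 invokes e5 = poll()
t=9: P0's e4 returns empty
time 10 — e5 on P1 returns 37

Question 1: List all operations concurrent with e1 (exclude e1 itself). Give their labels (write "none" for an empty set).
Answer: e2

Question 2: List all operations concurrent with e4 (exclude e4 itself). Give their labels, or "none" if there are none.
Answer: e5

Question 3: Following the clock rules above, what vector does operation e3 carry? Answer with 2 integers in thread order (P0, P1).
Answer: (1, 2)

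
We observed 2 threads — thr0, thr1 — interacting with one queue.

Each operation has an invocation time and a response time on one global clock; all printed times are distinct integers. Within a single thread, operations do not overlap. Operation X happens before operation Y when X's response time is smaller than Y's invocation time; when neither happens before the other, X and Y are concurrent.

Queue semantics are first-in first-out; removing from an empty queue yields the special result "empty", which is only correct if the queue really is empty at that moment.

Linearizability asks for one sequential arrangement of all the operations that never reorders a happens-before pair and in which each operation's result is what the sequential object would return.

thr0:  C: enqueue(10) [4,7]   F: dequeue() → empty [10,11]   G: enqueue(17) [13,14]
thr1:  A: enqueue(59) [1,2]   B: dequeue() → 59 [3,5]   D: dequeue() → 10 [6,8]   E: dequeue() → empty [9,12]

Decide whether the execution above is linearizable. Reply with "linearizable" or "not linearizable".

linearizable

witness order: A, B, C, D, E, F, G
1. A enqueue(59), leaving queue <59>
2. B dequeue() → 59, leaving queue <>
3. C enqueue(10), leaving queue <10>
4. D dequeue() → 10, leaving queue <>
5. E dequeue() → empty, leaving queue <>
6. F dequeue() → empty, leaving queue <>
7. G enqueue(17), leaving queue <17>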